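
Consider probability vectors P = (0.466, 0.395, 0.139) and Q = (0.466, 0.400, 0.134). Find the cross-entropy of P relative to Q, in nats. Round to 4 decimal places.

H(P,Q) = −Σ p·ln q.
  −0.466·ln(0.466) = 0.35582
  −0.395·ln(0.400) = 0.36193
  −0.139·ln(0.134) = 0.27938
H(P,Q) = 0.9971 nats.

0.9971 nats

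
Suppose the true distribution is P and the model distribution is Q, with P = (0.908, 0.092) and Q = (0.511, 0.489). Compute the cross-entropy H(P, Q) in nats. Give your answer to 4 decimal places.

H(P,Q) = −Σ p·ln q.
  −0.908·ln(0.511) = 0.60962
  −0.092·ln(0.489) = 0.06582
H(P,Q) = 0.6754 nats.

0.6754 nats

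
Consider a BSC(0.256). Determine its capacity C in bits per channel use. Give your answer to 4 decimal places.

0.1793 bits

Binary symmetric channel: C = 1 − h₂(ε) where h₂ is the binary entropy function.
h₂(0.256) = −0.256·log₂0.256 − 0.744·log₂0.744 = 0.8207.
C = 1 − 0.8207 = 0.1793 bits per channel use.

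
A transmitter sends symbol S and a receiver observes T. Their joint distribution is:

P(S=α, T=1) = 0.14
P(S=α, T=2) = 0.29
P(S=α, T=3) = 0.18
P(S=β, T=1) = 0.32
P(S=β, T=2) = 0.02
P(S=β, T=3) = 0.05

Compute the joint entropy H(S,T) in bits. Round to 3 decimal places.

H(S,T) = −Σ p(x,y)·log₂ p(x,y) over all 6 cells.
  cell (α,1): −0.14·log₂0.14 = 0.3971
  cell (α,2): −0.29·log₂0.29 = 0.5179
  cell (α,3): −0.18·log₂0.18 = 0.4453
  cell (β,1): −0.32·log₂0.32 = 0.5260
  cell (β,2): −0.02·log₂0.02 = 0.1129
  cell (β,3): −0.05·log₂0.05 = 0.2161
Sum = 2.215 bits.

2.215 bits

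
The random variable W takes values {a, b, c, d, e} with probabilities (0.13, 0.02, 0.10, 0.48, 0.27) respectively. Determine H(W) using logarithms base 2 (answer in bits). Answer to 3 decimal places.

1.846 bits

H(W) = −Σ p·log₂ p.
  −(0.13)·log₂(0.13) = 0.3826
  −(0.02)·log₂(0.02) = 0.1129
  −(0.10)·log₂(0.10) = 0.3322
  −(0.48)·log₂(0.48) = 0.5083
  −(0.27)·log₂(0.27) = 0.5100
Sum: 0.3826 + 0.1129 + 0.3322 + 0.5083 + 0.5100 = 1.846 bits.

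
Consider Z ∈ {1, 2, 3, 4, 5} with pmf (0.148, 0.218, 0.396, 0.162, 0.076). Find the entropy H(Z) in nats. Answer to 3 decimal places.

H(Z) = −Σ p·ln p.
  −(0.148)·ln(0.148) = 0.2828
  −(0.218)·ln(0.218) = 0.3321
  −(0.396)·ln(0.396) = 0.3668
  −(0.162)·ln(0.162) = 0.2949
  −(0.076)·ln(0.076) = 0.1959
Sum: 0.2828 + 0.3321 + 0.3668 + 0.2949 + 0.1959 = 1.472 nats.

1.472 nats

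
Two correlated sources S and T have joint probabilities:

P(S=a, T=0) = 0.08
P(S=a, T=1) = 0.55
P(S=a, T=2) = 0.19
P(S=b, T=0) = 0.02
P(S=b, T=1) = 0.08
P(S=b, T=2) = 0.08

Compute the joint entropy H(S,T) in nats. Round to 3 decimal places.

1.329 nats

H(S,T) = −Σ p(x,y)·ln p(x,y) over all 6 cells.
  cell (a,0): −0.08·ln0.08 = 0.2021
  cell (a,1): −0.55·ln0.55 = 0.3288
  cell (a,2): −0.19·ln0.19 = 0.3155
  cell (b,0): −0.02·ln0.02 = 0.0782
  cell (b,1): −0.08·ln0.08 = 0.2021
  cell (b,2): −0.08·ln0.08 = 0.2021
Sum = 1.329 nats.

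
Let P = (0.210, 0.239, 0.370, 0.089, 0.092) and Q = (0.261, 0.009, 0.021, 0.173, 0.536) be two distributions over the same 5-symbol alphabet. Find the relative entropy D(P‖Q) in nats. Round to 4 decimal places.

1.5783 nats

D(P‖Q) = Σ p·ln(p/q).
  0.210·ln(0.210/0.261) = -0.04566
  0.239·ln(0.239/0.009) = 0.78374
  0.370·ln(0.370/0.021) = 1.06152
  0.089·ln(0.089/0.173) = -0.05915
  0.092·ln(0.092/0.536) = -0.16214
D(P‖Q) = 1.5783 nats.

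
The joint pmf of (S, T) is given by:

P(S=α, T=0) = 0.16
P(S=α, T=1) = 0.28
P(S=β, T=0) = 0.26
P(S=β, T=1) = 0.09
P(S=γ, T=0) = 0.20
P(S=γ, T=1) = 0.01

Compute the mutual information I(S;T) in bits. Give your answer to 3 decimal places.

Marginals: p(S) = (0.4400, 0.3500, 0.2100), p(T) = (0.6200, 0.3800).
I(S;T) = H(S) + H(T) − H(S,T).
H(S) = 1.5241, H(T) = 0.9580, H(S,T) = 2.2860.
I(S;T) = 1.5241 + 0.9580 − 2.2860 = 0.196 bits.

0.196 bits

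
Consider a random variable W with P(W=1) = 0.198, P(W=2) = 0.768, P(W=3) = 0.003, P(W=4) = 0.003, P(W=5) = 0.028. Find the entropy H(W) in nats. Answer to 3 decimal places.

H(W) = −Σ p·ln p.
  −(0.198)·ln(0.198) = 0.3207
  −(0.768)·ln(0.768) = 0.2027
  −(0.003)·ln(0.003) = 0.0174
  −(0.003)·ln(0.003) = 0.0174
  −(0.028)·ln(0.028) = 0.1001
Sum: 0.3207 + 0.2027 + 0.0174 + 0.0174 + 0.1001 = 0.658 nats.

0.658 nats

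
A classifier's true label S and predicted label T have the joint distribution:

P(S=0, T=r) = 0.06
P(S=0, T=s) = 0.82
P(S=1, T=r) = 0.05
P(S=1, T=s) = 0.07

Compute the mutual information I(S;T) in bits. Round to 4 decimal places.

0.0663 bits

Marginals: p(S) = (0.8800, 0.1200), p(T) = (0.1100, 0.8900).
I(S;T) = Σ p(x,y)·log₂[p(x,y)/(p(x)p(y))].
  (0,r): 0.06·log₂(0.6198) = -0.04140
  (0,s): 0.82·log₂(1.0470) = 0.05432
  (1,r): 0.05·log₂(3.7879) = 0.09607
  (1,s): 0.07·log₂(0.6554) = -0.04266
Sum = 0.0663 bits.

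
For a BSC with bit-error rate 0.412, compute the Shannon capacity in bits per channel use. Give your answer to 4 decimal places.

Binary symmetric channel: C = 1 − h₂(ε) where h₂ is the binary entropy function.
h₂(0.412) = −0.412·log₂0.412 − 0.588·log₂0.588 = 0.9775.
C = 1 − 0.9775 = 0.0225 bits per channel use.

0.0225 bits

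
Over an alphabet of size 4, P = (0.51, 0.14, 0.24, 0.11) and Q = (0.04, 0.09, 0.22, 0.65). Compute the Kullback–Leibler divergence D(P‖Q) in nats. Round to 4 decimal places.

D(P‖Q) = Σ p·ln(p/q).
  0.51·ln(0.51/0.04) = 1.29822
  0.14·ln(0.14/0.09) = 0.06186
  0.24·ln(0.24/0.22) = 0.02088
  0.11·ln(0.11/0.65) = -0.19541
D(P‖Q) = 1.1855 nats.

1.1855 nats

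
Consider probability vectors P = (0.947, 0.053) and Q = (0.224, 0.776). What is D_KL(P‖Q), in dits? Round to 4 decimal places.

0.5311 dits

D(P‖Q) = Σ p·log₁₀(p/q).
  0.947·log₁₀(0.947/0.224) = 0.59292
  0.053·log₁₀(0.053/0.776) = -0.06178
D(P‖Q) = 0.5311 dits.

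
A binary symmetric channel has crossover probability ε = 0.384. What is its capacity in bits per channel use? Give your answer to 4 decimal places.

Binary symmetric channel: C = 1 − h₂(ε) where h₂ is the binary entropy function.
h₂(0.384) = −0.384·log₂0.384 − 0.616·log₂0.616 = 0.9608.
C = 1 − 0.9608 = 0.0392 bits per channel use.

0.0392 bits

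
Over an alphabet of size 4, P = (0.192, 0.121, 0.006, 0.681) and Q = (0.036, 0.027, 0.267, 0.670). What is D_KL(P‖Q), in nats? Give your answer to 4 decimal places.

D(P‖Q) = Σ p·ln(p/q).
  0.192·ln(0.192/0.036) = 0.32140
  0.121·ln(0.121/0.027) = 0.18149
  0.006·ln(0.006/0.267) = -0.02277
  0.681·ln(0.681/0.670) = 0.01109
D(P‖Q) = 0.4912 nats.

0.4912 nats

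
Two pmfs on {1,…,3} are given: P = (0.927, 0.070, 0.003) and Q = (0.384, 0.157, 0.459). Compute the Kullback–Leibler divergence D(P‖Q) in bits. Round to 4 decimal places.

1.0753 bits

D(P‖Q) = Σ p·log₂(p/q).
  0.927·log₂(0.927/0.384) = 1.17865
  0.070·log₂(0.070/0.157) = -0.08157
  0.003·log₂(0.003/0.459) = -0.02177
D(P‖Q) = 1.0753 bits.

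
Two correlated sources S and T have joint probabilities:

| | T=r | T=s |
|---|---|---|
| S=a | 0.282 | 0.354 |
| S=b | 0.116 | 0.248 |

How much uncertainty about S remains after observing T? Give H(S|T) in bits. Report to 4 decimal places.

Marginals: p(S) = (0.6360, 0.3640), p(T) = (0.3980, 0.6020).
H(S|T) = Σ p(T) · H(S|T=·).
  T=r: p=0.3980, H(S|T=r) = 0.8706
  T=s: p=0.6020, H(S|T=s) = 0.9775
Weighted sum = 0.9350 bits.

0.9350 bits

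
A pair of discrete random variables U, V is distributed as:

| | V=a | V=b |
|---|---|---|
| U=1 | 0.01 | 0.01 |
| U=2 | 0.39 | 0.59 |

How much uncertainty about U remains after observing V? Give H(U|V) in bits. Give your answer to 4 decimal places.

0.1408 bits

Chain rule: H(U|V) = H(U,V) − H(V).
Marginals: p(U) = (0.0200, 0.9800), p(V) = (0.4000, 0.6000).
H(U,V) = 1.1118 bits; H(V) = 0.9710 bits.
H(U|V) = 1.1118 − 0.9710 = 0.1408 bits.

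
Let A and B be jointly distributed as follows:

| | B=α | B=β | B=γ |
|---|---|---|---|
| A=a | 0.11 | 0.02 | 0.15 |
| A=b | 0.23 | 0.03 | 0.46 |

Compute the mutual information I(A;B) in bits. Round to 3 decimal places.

Marginals: p(A) = (0.2800, 0.7200), p(B) = (0.3400, 0.0500, 0.6100).
I(A;B) = Σ p(x,y)·log₂[p(x,y)/(p(x)p(y))].
  (a,α): 0.11·log₂(1.1555) = 0.0229
  (a,β): 0.02·log₂(1.4286) = 0.0103
  (a,γ): 0.15·log₂(0.8782) = -0.0281
  (b,α): 0.23·log₂(0.9395) = -0.0207
  (b,β): 0.03·log₂(0.8333) = -0.0079
  (b,γ): 0.46·log₂(1.0474) = 0.0307
Sum = 0.007 bits.

0.007 bits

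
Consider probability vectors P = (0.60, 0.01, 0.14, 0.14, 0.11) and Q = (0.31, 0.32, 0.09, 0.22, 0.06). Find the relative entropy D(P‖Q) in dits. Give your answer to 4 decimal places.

D(P‖Q) = Σ p·log₁₀(p/q).
  0.60·log₁₀(0.60/0.31) = 0.17207
  0.01·log₁₀(0.01/0.32) = -0.01505
  0.14·log₁₀(0.14/0.09) = 0.02686
  0.14·log₁₀(0.14/0.22) = -0.02748
  0.11·log₁₀(0.11/0.06) = 0.02896
D(P‖Q) = 0.1854 dits.

0.1854 dits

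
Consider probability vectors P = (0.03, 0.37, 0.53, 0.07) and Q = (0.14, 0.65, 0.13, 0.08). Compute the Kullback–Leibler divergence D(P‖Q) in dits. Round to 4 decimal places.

0.2088 dits

D(P‖Q) = Σ p·log₁₀(p/q).
  0.03·log₁₀(0.03/0.14) = -0.02007
  0.37·log₁₀(0.37/0.65) = -0.09054
  0.53·log₁₀(0.53/0.13) = 0.32348
  0.07·log₁₀(0.07/0.08) = -0.00406
D(P‖Q) = 0.2088 dits.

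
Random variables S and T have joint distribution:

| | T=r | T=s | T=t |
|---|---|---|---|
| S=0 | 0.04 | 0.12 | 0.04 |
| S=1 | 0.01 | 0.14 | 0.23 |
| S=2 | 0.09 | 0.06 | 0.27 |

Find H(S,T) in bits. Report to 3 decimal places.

2.756 bits

H(S,T) = −Σ p(x,y)·log₂ p(x,y) over all 9 cells.
  cell (0,r): −0.04·log₂0.04 = 0.1858
  cell (0,s): −0.12·log₂0.12 = 0.3671
  cell (0,t): −0.04·log₂0.04 = 0.1858
  cell (1,r): −0.01·log₂0.01 = 0.0664
  cell (1,s): −0.14·log₂0.14 = 0.3971
  cell (1,t): −0.23·log₂0.23 = 0.4877
  cell (2,r): −0.09·log₂0.09 = 0.3127
  cell (2,s): −0.06·log₂0.06 = 0.2435
  cell (2,t): −0.27·log₂0.27 = 0.5100
Sum = 2.756 bits.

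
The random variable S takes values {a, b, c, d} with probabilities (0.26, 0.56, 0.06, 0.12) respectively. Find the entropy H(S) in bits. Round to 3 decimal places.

1.584 bits

H(S) = −Σ p·log₂ p.
  −(0.26)·log₂(0.26) = 0.5053
  −(0.56)·log₂(0.56) = 0.4684
  −(0.06)·log₂(0.06) = 0.2435
  −(0.12)·log₂(0.12) = 0.3671
Sum: 0.5053 + 0.4684 + 0.2435 + 0.3671 = 1.584 bits.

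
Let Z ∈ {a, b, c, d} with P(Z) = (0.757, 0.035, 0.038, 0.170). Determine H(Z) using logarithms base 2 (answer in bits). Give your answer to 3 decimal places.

H(Z) = −Σ p·log₂ p.
  −(0.757)·log₂(0.757) = 0.3040
  −(0.035)·log₂(0.035) = 0.1693
  −(0.038)·log₂(0.038) = 0.1793
  −(0.170)·log₂(0.170) = 0.4346
Sum: 0.3040 + 0.1693 + 0.1793 + 0.4346 = 1.087 bits.

1.087 bits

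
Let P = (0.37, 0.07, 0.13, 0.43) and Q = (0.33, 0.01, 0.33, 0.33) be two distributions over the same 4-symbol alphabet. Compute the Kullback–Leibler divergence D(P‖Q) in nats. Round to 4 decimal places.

0.1713 nats

D(P‖Q) = Σ p·ln(p/q).
  0.37·ln(0.37/0.33) = 0.04233
  0.07·ln(0.07/0.01) = 0.13621
  0.13·ln(0.13/0.33) = -0.12110
  0.43·ln(0.43/0.33) = 0.11382
D(P‖Q) = 0.1713 nats.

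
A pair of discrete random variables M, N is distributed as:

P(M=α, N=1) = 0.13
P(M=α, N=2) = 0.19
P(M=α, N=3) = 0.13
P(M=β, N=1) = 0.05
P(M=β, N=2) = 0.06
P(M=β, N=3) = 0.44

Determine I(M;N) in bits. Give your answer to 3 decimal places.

Marginals: p(M) = (0.4500, 0.5500), p(N) = (0.1800, 0.2500, 0.5700).
I(M;N) = H(M) + H(N) − H(M,N).
H(M) = 0.9928, H(N) = 1.4076, H(M,N) = 2.2013.
I(M;N) = 0.9928 + 1.4076 − 2.2013 = 0.199 bits.

0.199 bits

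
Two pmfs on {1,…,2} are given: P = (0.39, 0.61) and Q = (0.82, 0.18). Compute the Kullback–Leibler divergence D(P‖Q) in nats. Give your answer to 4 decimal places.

D(P‖Q) = Σ p·ln(p/q).
  0.39·ln(0.39/0.82) = -0.28983
  0.61·ln(0.61/0.18) = 0.74451
D(P‖Q) = 0.4547 nats.

0.4547 nats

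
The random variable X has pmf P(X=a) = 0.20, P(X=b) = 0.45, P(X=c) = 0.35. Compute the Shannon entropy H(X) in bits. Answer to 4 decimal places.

H(X) = −Σ p·log₂ p.
  −(0.20)·log₂(0.20) = 0.46439
  −(0.45)·log₂(0.45) = 0.51840
  −(0.35)·log₂(0.35) = 0.53010
Sum: 0.46439 + 0.51840 + 0.53010 = 1.5129 bits.

1.5129 bits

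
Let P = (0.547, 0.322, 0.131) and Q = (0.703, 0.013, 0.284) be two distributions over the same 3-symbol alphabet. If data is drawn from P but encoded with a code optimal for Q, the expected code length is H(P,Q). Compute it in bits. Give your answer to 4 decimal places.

2.5334 bits

H(P,Q) = −Σ p·log₂ q.
  −0.547·log₂(0.703) = 0.27810
  −0.322·log₂(0.013) = 2.01744
  −0.131·log₂(0.284) = 0.23790
H(P,Q) = 2.5334 bits.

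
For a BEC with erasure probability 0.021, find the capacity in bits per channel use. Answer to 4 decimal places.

Binary erasure channel: capacity C = 1 − ε.
C = 1 − 0.021 = 0.9790 bits per channel use.

0.9790 bits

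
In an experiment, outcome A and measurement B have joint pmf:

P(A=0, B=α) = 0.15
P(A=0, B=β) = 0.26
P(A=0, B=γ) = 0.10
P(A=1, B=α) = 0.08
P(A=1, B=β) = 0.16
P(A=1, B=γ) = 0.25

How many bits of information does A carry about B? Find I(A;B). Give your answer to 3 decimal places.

Marginals: p(A) = (0.5100, 0.4900), p(B) = (0.2300, 0.4200, 0.3500).
I(A;B) = H(A) + H(B) − H(A,B).
H(A) = 0.9997, H(B) = 1.5434, H(A,B) = 2.4626.
I(A;B) = 0.9997 + 1.5434 − 2.4626 = 0.081 bits.

0.081 bits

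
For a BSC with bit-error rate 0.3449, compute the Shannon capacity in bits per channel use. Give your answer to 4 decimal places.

0.0706 bits

Binary symmetric channel: C = 1 − h₂(ε) where h₂ is the binary entropy function.
h₂(0.3449) = −0.3449·log₂0.3449 − 0.6551·log₂0.6551 = 0.9294.
C = 1 − 0.9294 = 0.0706 bits per channel use.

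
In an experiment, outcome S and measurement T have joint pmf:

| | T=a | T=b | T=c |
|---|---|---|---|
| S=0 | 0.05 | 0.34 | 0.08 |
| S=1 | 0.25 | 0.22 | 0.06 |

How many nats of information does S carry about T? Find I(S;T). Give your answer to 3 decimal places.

Marginals: p(S) = (0.4700, 0.5300), p(T) = (0.3000, 0.5600, 0.1400).
I(S;T) = H(S) + H(T) − H(S,T).
H(S) = 0.6913, H(T) = 0.9611, H(S,T) = 1.5671.
I(S;T) = 0.6913 + 0.9611 − 1.5671 = 0.085 nats.

0.085 nats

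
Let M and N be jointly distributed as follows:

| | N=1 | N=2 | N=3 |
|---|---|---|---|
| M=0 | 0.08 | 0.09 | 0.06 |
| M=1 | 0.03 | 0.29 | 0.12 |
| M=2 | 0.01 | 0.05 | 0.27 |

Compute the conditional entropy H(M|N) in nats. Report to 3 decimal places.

0.879 nats

Marginals: p(M) = (0.2300, 0.4400, 0.3300), p(N) = (0.1200, 0.4300, 0.4500).
H(M|N) = Σ p(N) · H(M|N=·).
  N=1: p=0.1200, H(M|N=1) = 0.8240
  N=2: p=0.4300, H(M|N=2) = 0.8432
  N=3: p=0.4500, H(M|N=3) = 0.9276
Weighted sum = 0.879 nats.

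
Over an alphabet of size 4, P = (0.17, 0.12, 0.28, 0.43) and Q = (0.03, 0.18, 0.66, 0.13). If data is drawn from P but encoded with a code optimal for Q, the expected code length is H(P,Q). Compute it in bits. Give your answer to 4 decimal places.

H(P,Q) = −Σ p·log₂ q.
  −0.17·log₂(0.03) = 0.86001
  −0.12·log₂(0.18) = 0.29687
  −0.28·log₂(0.66) = 0.16785
  −0.43·log₂(0.13) = 1.26567
H(P,Q) = 2.5904 bits.

2.5904 bits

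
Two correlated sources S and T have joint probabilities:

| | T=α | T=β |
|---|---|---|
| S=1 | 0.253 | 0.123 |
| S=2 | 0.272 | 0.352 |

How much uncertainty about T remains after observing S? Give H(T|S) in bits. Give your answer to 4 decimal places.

Marginals: p(S) = (0.3760, 0.6240), p(T) = (0.5250, 0.4750).
H(T|S) = Σ p(S) · H(T|S=·).
  S=1: p=0.3760, H(T|S=1) = 0.9120
  S=2: p=0.6240, H(T|S=2) = 0.9881
Weighted sum = 0.9595 bits.

0.9595 bits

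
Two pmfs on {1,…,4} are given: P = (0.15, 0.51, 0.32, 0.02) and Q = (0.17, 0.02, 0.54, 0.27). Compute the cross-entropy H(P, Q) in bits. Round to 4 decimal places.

H(P,Q) = −Σ p·log₂ q.
  −0.15·log₂(0.17) = 0.38346
  −0.51·log₂(0.02) = 2.87837
  −0.32·log₂(0.54) = 0.28447
  −0.02·log₂(0.27) = 0.03778
H(P,Q) = 3.5841 bits.

3.5841 bits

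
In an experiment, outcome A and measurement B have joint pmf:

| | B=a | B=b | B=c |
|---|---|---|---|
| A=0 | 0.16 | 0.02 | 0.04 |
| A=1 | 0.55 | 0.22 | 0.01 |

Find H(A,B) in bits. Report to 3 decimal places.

H(A,B) = −Σ p(x,y)·log₂ p(x,y) over all 6 cells.
  cell (0,a): −0.16·log₂0.16 = 0.4230
  cell (0,b): −0.02·log₂0.02 = 0.1129
  cell (0,c): −0.04·log₂0.04 = 0.1858
  cell (1,a): −0.55·log₂0.55 = 0.4744
  cell (1,b): −0.22·log₂0.22 = 0.4806
  cell (1,c): −0.01·log₂0.01 = 0.0664
Sum = 1.743 bits.

1.743 bits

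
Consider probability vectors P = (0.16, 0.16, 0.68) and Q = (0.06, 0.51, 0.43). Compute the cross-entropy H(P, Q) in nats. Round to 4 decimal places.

1.1318 nats

H(P,Q) = −Σ p·ln q.
  −0.16·ln(0.06) = 0.45015
  −0.16·ln(0.51) = 0.10774
  −0.68·ln(0.43) = 0.57390
H(P,Q) = 1.1318 nats.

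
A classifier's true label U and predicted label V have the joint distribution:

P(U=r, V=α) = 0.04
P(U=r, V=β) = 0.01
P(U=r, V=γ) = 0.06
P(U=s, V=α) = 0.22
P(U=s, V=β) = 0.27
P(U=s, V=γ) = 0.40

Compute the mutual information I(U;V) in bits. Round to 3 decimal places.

Marginals: p(U) = (0.1100, 0.8900), p(V) = (0.2600, 0.2800, 0.4600).
I(U;V) = Σ p(x,y)·log₂[p(x,y)/(p(x)p(y))].
  (r,α): 0.04·log₂(1.3986) = 0.0194
  (r,β): 0.01·log₂(0.3247) = -0.0162
  (r,γ): 0.06·log₂(1.1858) = 0.0147
  (s,α): 0.22·log₂(0.9507) = -0.0160
  (s,β): 0.27·log₂(1.0835) = 0.0312
  (s,γ): 0.40·log₂(0.9770) = -0.0134
Sum = 0.020 bits.

0.020 bits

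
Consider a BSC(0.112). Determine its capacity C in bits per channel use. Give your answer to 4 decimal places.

Binary symmetric channel: C = 1 − h₂(ε) where h₂ is the binary entropy function.
h₂(0.112) = −0.112·log₂0.112 − 0.888·log₂0.888 = 0.5059.
C = 1 − 0.5059 = 0.4941 bits per channel use.

0.4941 bits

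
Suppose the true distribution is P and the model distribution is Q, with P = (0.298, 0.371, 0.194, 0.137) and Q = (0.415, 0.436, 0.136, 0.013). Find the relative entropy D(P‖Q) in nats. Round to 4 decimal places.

D(P‖Q) = Σ p·ln(p/q).
  0.298·ln(0.298/0.415) = -0.09869
  0.371·ln(0.371/0.436) = -0.05989
  0.194·ln(0.194/0.136) = 0.06891
  0.137·ln(0.137/0.013) = 0.32264
D(P‖Q) = 0.2330 nats.

0.2330 nats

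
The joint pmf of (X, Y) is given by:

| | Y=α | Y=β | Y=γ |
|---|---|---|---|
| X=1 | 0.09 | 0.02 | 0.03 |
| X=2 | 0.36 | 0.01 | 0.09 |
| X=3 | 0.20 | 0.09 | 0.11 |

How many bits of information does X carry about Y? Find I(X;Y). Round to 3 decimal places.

Marginals: p(X) = (0.1400, 0.4600, 0.4000), p(Y) = (0.6500, 0.1200, 0.2300).
I(X;Y) = Σ p(x,y)·log₂[p(x,y)/(p(x)p(y))].
  (1,α): 0.09·log₂(0.9890) = -0.0014
  (1,β): 0.02·log₂(1.1905) = 0.0050
  (1,γ): 0.03·log₂(0.9317) = -0.0031
  (2,α): 0.36·log₂(1.2040) = 0.0964
  (2,β): 0.01·log₂(0.1812) = -0.0246
  (2,γ): 0.09·log₂(0.8507) = -0.0210
  (3,α): 0.20·log₂(0.7692) = -0.0757
  (3,β): 0.09·log₂(1.8750) = 0.0816
  (3,γ): 0.11·log₂(1.1957) = 0.0284
Sum = 0.086 bits.

0.086 bits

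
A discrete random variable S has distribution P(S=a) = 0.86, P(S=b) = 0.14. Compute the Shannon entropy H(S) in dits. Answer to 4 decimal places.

0.1759 dits

H(S) = −Σ p·log₁₀ p.
  −(0.86)·log₁₀(0.86) = 0.05633
  −(0.14)·log₁₀(0.14) = 0.11954
Sum: 0.05633 + 0.11954 = 0.1759 dits.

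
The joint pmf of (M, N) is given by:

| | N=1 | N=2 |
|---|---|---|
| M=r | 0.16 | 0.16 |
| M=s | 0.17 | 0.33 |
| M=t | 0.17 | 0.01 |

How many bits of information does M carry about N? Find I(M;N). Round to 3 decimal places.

Marginals: p(M) = (0.3200, 0.5000, 0.1800), p(N) = (0.5000, 0.5000).
I(M;N) = H(M) + H(N) − H(M,N).
H(M) = 1.4713, H(N) = 1.0000, H(M,N) = 2.3095.
I(M;N) = 1.4713 + 1.0000 − 2.3095 = 0.162 bits.

0.162 bits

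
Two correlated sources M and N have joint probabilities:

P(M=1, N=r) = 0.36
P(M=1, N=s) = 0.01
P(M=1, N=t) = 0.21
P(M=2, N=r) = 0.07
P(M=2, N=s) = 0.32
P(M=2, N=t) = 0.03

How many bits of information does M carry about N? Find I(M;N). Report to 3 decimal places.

0.511 bits

Marginals: p(M) = (0.5800, 0.4200), p(N) = (0.4300, 0.3300, 0.2400).
I(M;N) = Σ p(x,y)·log₂[p(x,y)/(p(x)p(y))].
  (1,r): 0.36·log₂(1.4435) = 0.1906
  (1,s): 0.01·log₂(0.0522) = -0.0426
  (1,t): 0.21·log₂(1.5086) = 0.1246
  (2,r): 0.07·log₂(0.3876) = -0.0957
  (2,s): 0.32·log₂(2.3088) = 0.3863
  (2,t): 0.03·log₂(0.2976) = -0.0525
Sum = 0.511 bits.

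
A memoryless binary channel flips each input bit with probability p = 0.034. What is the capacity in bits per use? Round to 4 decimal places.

0.7859 bits

Binary symmetric channel: C = 1 − h₂(ε) where h₂ is the binary entropy function.
h₂(0.034) = −0.034·log₂0.034 − 0.966·log₂0.966 = 0.2141.
C = 1 − 0.2141 = 0.7859 bits per channel use.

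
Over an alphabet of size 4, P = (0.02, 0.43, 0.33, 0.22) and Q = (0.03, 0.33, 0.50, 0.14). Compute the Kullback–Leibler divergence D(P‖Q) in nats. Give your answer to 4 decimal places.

0.0680 nats

D(P‖Q) = Σ p·ln(p/q).
  0.02·ln(0.02/0.03) = -0.00811
  0.43·ln(0.43/0.33) = 0.11382
  0.33·ln(0.33/0.50) = -0.13712
  0.22·ln(0.22/0.14) = 0.09944
D(P‖Q) = 0.0680 nats.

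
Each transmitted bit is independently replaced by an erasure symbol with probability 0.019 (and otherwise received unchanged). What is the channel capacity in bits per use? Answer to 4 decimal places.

0.9810 bits

Binary erasure channel: capacity C = 1 − ε.
C = 1 − 0.019 = 0.9810 bits per channel use.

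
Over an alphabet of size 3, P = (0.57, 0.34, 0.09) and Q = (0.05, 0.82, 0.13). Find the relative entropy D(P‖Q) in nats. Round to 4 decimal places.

1.0547 nats

D(P‖Q) = Σ p·ln(p/q).
  0.57·ln(0.57/0.05) = 1.38716
  0.34·ln(0.34/0.82) = -0.29932
  0.09·ln(0.09/0.13) = -0.03310
D(P‖Q) = 1.0547 nats.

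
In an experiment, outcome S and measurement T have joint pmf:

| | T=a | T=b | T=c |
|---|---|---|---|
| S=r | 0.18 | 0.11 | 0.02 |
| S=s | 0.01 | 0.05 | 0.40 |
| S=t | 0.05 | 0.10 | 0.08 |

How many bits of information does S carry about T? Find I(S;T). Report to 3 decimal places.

0.467 bits

Marginals: p(S) = (0.3100, 0.4600, 0.2300), p(T) = (0.2400, 0.2600, 0.5000).
I(S;T) = Σ p(x,y)·log₂[p(x,y)/(p(x)p(y))].
  (r,a): 0.18·log₂(2.4194) = 0.2294
  (r,b): 0.11·log₂(1.3648) = 0.0494
  (r,c): 0.02·log₂(0.1290) = -0.0591
  (s,a): 0.01·log₂(0.0906) = -0.0346
  (s,b): 0.05·log₂(0.4181) = -0.0629
  (s,c): 0.40·log₂(1.7391) = 0.3193
  (t,a): 0.05·log₂(0.9058) = -0.0071
  (t,b): 0.10·log₂(1.6722) = 0.0742
  (t,c): 0.08·log₂(0.6957) = -0.0419
Sum = 0.467 bits.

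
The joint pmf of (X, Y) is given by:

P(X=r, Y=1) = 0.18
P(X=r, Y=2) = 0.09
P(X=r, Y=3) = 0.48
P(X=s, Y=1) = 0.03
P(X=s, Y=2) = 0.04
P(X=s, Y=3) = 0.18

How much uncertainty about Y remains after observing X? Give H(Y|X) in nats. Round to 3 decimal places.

Marginals: p(X) = (0.7500, 0.2500), p(Y) = (0.2100, 0.1300, 0.6600).
H(Y|X) = Σ p(X) · H(Y|X=·).
  X=r: p=0.7500, H(Y|X=r) = 0.8826
  X=s: p=0.2500, H(Y|X=s) = 0.7842
Weighted sum = 0.858 nats.

0.858 nats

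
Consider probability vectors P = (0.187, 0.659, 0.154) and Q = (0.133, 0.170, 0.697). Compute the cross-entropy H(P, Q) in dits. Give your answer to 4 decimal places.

0.6951 dits

H(P,Q) = −Σ p·log₁₀ q.
  −0.187·log₁₀(0.133) = 0.16384
  −0.659·log₁₀(0.170) = 0.50713
  −0.154·log₁₀(0.697) = 0.02414
H(P,Q) = 0.6951 dits.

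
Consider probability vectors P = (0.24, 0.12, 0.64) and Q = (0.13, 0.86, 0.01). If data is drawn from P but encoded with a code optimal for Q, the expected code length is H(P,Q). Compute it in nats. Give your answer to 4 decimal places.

H(P,Q) = −Σ p·ln q.
  −0.24·ln(0.13) = 0.48965
  −0.12·ln(0.86) = 0.01810
  −0.64·ln(0.01) = 2.94731
H(P,Q) = 3.4551 nats.

3.4551 nats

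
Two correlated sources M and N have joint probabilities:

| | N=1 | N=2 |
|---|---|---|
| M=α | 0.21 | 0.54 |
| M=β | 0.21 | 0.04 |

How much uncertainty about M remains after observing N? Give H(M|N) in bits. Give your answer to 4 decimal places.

0.6300 bits

Marginals: p(M) = (0.7500, 0.2500), p(N) = (0.4200, 0.5800).
H(M|N) = Σ p(N) · H(M|N=·).
  N=1: p=0.4200, H(M|N=1) = 1.0000
  N=2: p=0.5800, H(M|N=2) = 0.3621
Weighted sum = 0.6300 bits.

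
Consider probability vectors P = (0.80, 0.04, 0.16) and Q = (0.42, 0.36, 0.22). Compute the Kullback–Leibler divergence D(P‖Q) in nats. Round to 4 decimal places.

0.3766 nats

D(P‖Q) = Σ p·ln(p/q).
  0.80·ln(0.80/0.42) = 0.51549
  0.04·ln(0.04/0.36) = -0.08789
  0.16·ln(0.16/0.22) = -0.05095
D(P‖Q) = 0.3766 nats.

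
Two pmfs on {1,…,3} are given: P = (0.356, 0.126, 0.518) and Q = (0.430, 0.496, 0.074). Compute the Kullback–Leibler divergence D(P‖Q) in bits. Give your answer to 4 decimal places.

1.1081 bits

D(P‖Q) = Σ p·log₂(p/q).
  0.356·log₂(0.356/0.430) = -0.09700
  0.126·log₂(0.126/0.496) = -0.24909
  0.518·log₂(0.518/0.074) = 1.45421
D(P‖Q) = 1.1081 bits.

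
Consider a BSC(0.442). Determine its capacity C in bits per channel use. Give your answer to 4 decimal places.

Binary symmetric channel: C = 1 − h₂(ε) where h₂ is the binary entropy function.
h₂(0.442) = −0.442·log₂0.442 − 0.558·log₂0.558 = 0.9903.
C = 1 − 0.9903 = 0.0097 bits per channel use.

0.0097 bits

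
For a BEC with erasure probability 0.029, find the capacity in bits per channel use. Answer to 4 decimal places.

Binary erasure channel: capacity C = 1 − ε.
C = 1 − 0.029 = 0.9710 bits per channel use.

0.9710 bits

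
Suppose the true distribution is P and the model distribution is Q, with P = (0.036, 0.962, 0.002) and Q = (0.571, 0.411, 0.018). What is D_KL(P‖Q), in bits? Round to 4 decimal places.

1.0304 bits

D(P‖Q) = Σ p·log₂(p/q).
  0.036·log₂(0.036/0.571) = -0.14355
  0.962·log₂(0.962/0.411) = 1.18028
  0.002·log₂(0.002/0.018) = -0.00634
D(P‖Q) = 1.0304 bits.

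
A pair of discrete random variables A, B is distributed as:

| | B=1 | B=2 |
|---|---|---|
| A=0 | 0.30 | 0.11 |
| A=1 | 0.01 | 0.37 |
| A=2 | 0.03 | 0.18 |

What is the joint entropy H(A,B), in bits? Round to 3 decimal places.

H(A,B) = −Σ p(x,y)·log₂ p(x,y) over all 6 cells.
  cell (0,1): −0.30·log₂0.30 = 0.5211
  cell (0,2): −0.11·log₂0.11 = 0.3503
  cell (1,1): −0.01·log₂0.01 = 0.0664
  cell (1,2): −0.37·log₂0.37 = 0.5307
  cell (2,1): −0.03·log₂0.03 = 0.1518
  cell (2,2): −0.18·log₂0.18 = 0.4453
Sum = 2.066 bits.

2.066 bits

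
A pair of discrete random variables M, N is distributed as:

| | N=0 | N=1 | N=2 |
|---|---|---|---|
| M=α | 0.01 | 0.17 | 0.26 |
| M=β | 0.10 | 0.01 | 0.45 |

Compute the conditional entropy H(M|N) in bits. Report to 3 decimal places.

Marginals: p(M) = (0.4400, 0.5600), p(N) = (0.1100, 0.1800, 0.7100).
H(M|N) = Σ p(N) · H(M|N=·).
  N=0: p=0.1100, H(M|N=0) = 0.4395
  N=1: p=0.1800, H(M|N=1) = 0.3095
  N=2: p=0.7100, H(M|N=2) = 0.9477
Weighted sum = 0.777 bits.

0.777 bits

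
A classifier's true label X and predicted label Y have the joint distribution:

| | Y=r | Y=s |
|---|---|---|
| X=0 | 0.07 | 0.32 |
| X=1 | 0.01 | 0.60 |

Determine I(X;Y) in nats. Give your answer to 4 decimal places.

0.0442 nats

Marginals: p(X) = (0.3900, 0.6100), p(Y) = (0.0800, 0.9200).
I(X;Y) = Σ p(x,y)·ln[p(x,y)/(p(x)p(y))].
  (0,r): 0.07·ln(2.2436) = 0.05657
  (0,s): 0.32·ln(0.8919) = -0.03662
  (1,r): 0.01·ln(0.2049) = -0.01585
  (1,s): 0.60·ln(1.0691) = 0.04011
Sum = 0.0442 nats.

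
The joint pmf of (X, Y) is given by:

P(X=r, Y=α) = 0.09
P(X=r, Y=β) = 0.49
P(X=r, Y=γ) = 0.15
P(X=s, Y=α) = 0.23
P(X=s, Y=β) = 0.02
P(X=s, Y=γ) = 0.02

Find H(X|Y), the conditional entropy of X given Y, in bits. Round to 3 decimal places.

Marginals: p(X) = (0.7300, 0.2700), p(Y) = (0.3200, 0.5100, 0.1700).
H(X|Y) = Σ p(Y) · H(X|Y=·).
  Y=α: p=0.3200, H(X|Y=α) = 0.8571
  Y=β: p=0.5100, H(X|Y=β) = 0.2387
  Y=γ: p=0.1700, H(X|Y=γ) = 0.5226
Weighted sum = 0.485 bits.

0.485 bits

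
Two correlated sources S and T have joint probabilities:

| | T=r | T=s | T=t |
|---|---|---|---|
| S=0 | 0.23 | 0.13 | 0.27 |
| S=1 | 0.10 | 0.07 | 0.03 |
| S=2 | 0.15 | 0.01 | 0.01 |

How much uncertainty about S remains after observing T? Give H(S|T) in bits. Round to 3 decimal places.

Marginals: p(S) = (0.6300, 0.2000, 0.1700), p(T) = (0.4800, 0.2100, 0.3100).
H(S|T) = Σ p(T) · H(S|T=·).
  T=r: p=0.4800, H(S|T=r) = 1.5045
  T=s: p=0.2100, H(S|T=s) = 1.1658
  T=t: p=0.3100, H(S|T=t) = 0.6595
Weighted sum = 1.171 bits.

1.171 bits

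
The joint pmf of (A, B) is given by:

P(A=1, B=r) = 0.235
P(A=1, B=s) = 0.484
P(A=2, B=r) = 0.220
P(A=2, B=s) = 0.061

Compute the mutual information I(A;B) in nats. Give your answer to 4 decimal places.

Marginals: p(A) = (0.7190, 0.2810), p(B) = (0.4550, 0.5450).
I(A;B) = Σ p(x,y)·ln[p(x,y)/(p(x)p(y))].
  (1,r): 0.235·ln(0.7183) = -0.07774
  (1,s): 0.484·ln(1.2352) = 0.10222
  (2,r): 0.220·ln(1.7207) = 0.11940
  (2,s): 0.061·ln(0.3983) = -0.05615
Sum = 0.0877 nats.

0.0877 nats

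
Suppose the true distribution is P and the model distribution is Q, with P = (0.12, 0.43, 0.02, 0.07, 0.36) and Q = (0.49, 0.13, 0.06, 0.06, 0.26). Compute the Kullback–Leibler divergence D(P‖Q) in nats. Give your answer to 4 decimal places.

0.4515 nats

D(P‖Q) = Σ p·ln(p/q).
  0.12·ln(0.12/0.49) = -0.16883
  0.43·ln(0.43/0.13) = 0.51439
  0.02·ln(0.02/0.06) = -0.02197
  0.07·ln(0.07/0.06) = 0.01079
  0.36·ln(0.36/0.26) = 0.11715
D(P‖Q) = 0.4515 nats.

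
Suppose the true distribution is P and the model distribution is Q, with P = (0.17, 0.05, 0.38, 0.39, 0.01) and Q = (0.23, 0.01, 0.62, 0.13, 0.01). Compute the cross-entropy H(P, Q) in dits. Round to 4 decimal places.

0.6530 dits

H(P,Q) = −Σ p·log₁₀ q.
  −0.17·log₁₀(0.23) = 0.10851
  −0.05·log₁₀(0.01) = 0.10000
  −0.38·log₁₀(0.62) = 0.07889
  −0.39·log₁₀(0.13) = 0.34556
  −0.01·log₁₀(0.01) = 0.02000
H(P,Q) = 0.6530 dits.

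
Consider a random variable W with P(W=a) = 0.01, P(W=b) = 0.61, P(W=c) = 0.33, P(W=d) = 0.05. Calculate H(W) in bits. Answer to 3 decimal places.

1.245 bits

H(W) = −Σ p·log₂ p.
  −(0.01)·log₂(0.01) = 0.0664
  −(0.61)·log₂(0.61) = 0.4350
  −(0.33)·log₂(0.33) = 0.5278
  −(0.05)·log₂(0.05) = 0.2161
Sum: 0.0664 + 0.4350 + 0.5278 + 0.2161 = 1.245 bits.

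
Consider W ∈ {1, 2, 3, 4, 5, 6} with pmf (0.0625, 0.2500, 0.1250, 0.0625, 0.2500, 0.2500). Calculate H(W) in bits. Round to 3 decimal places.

2.375 bits

H(W) = −Σ p·log₂ p.
  −(0.0625)·log₂(0.0625) = 0.2500
  −(0.2500)·log₂(0.2500) = 0.5000
  −(0.1250)·log₂(0.1250) = 0.3750
  −(0.0625)·log₂(0.0625) = 0.2500
  −(0.2500)·log₂(0.2500) = 0.5000
  −(0.2500)·log₂(0.2500) = 0.5000
Sum: 0.2500 + 0.5000 + 0.3750 + 0.2500 + 0.5000 + 0.5000 = 2.375 bits.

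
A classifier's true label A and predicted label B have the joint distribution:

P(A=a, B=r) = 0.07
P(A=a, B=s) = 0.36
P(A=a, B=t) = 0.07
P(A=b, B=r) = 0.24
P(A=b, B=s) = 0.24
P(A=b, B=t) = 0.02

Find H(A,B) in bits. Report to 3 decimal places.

2.169 bits

H(A,B) = −Σ p(x,y)·log₂ p(x,y) over all 6 cells.
  cell (a,r): −0.07·log₂0.07 = 0.2686
  cell (a,s): −0.36·log₂0.36 = 0.5306
  cell (a,t): −0.07·log₂0.07 = 0.2686
  cell (b,r): −0.24·log₂0.24 = 0.4941
  cell (b,s): −0.24·log₂0.24 = 0.4941
  cell (b,t): −0.02·log₂0.02 = 0.1129
Sum = 2.169 bits.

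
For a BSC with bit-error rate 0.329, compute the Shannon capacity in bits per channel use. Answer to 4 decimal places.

Binary symmetric channel: C = 1 − h₂(ε) where h₂ is the binary entropy function.
h₂(0.329) = −0.329·log₂0.329 − 0.671·log₂0.671 = 0.9139.
C = 1 − 0.9139 = 0.0861 bits per channel use.

0.0861 bits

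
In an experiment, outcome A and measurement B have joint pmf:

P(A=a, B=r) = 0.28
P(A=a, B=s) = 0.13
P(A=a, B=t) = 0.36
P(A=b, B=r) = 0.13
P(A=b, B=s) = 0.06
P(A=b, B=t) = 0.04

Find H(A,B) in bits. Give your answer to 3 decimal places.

2.239 bits

H(A,B) = −Σ p(x,y)·log₂ p(x,y) over all 6 cells.
  cell (a,r): −0.28·log₂0.28 = 0.5142
  cell (a,s): −0.13·log₂0.13 = 0.3826
  cell (a,t): −0.36·log₂0.36 = 0.5306
  cell (b,r): −0.13·log₂0.13 = 0.3826
  cell (b,s): −0.06·log₂0.06 = 0.2435
  cell (b,t): −0.04·log₂0.04 = 0.1858
Sum = 2.239 bits.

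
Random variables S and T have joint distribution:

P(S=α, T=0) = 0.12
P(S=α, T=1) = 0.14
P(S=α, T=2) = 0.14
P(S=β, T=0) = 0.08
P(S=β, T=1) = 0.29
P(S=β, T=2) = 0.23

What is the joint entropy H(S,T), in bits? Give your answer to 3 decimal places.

2.458 bits

H(S,T) = −Σ p(x,y)·log₂ p(x,y) over all 6 cells.
  cell (α,0): −0.12·log₂0.12 = 0.3671
  cell (α,1): −0.14·log₂0.14 = 0.3971
  cell (α,2): −0.14·log₂0.14 = 0.3971
  cell (β,0): −0.08·log₂0.08 = 0.2915
  cell (β,1): −0.29·log₂0.29 = 0.5179
  cell (β,2): −0.23·log₂0.23 = 0.4877
Sum = 2.458 bits.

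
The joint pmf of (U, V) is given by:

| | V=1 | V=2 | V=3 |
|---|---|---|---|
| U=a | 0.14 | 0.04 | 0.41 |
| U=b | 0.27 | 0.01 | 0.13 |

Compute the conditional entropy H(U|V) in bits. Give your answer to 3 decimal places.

0.846 bits

Marginals: p(U) = (0.5900, 0.4100), p(V) = (0.4100, 0.0500, 0.5400).
H(U|V) = Σ p(V) · H(U|V=·).
  V=1: p=0.4100, H(U|V=1) = 0.9262
  V=2: p=0.0500, H(U|V=2) = 0.7219
  V=3: p=0.5400, H(U|V=3) = 0.7963
Weighted sum = 0.846 bits.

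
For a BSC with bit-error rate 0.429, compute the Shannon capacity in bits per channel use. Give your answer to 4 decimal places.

Binary symmetric channel: C = 1 − h₂(ε) where h₂ is the binary entropy function.
h₂(0.429) = −0.429·log₂0.429 − 0.571·log₂0.571 = 0.9854.
C = 1 − 0.9854 = 0.0146 bits per channel use.

0.0146 bits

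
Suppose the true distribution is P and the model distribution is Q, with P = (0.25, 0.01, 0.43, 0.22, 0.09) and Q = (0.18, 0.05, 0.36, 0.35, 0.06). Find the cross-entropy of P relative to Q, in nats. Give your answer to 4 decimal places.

H(P,Q) = −Σ p·ln q.
  −0.25·ln(0.18) = 0.42870
  −0.01·ln(0.05) = 0.02996
  −0.43·ln(0.36) = 0.43931
  −0.22·ln(0.35) = 0.23096
  −0.09·ln(0.06) = 0.25321
H(P,Q) = 1.3821 nats.

1.3821 nats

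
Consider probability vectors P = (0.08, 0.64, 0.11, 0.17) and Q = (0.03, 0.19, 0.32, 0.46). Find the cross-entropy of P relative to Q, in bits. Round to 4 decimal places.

H(P,Q) = −Σ p·log₂ q.
  −0.08·log₂(0.03) = 0.40471
  −0.64·log₂(0.19) = 1.53339
  −0.11·log₂(0.32) = 0.18082
  −0.17·log₂(0.46) = 0.19045
H(P,Q) = 2.3094 bits.

2.3094 bits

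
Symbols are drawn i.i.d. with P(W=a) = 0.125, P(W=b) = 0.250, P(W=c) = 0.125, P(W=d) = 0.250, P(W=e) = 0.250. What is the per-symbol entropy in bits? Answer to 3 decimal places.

H(W) = −Σ p·log₂ p.
  −(0.125)·log₂(0.125) = 0.3750
  −(0.250)·log₂(0.250) = 0.5000
  −(0.125)·log₂(0.125) = 0.3750
  −(0.250)·log₂(0.250) = 0.5000
  −(0.250)·log₂(0.250) = 0.5000
Sum: 0.3750 + 0.5000 + 0.3750 + 0.5000 + 0.5000 = 2.250 bits.

2.250 bits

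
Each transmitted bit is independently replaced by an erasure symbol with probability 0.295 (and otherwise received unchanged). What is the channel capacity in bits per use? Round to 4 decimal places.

0.7050 bits

Binary erasure channel: capacity C = 1 − ε.
C = 1 − 0.295 = 0.7050 bits per channel use.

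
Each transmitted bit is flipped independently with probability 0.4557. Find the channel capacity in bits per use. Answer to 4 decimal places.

0.0057 bits

Binary symmetric channel: C = 1 − h₂(ε) where h₂ is the binary entropy function.
h₂(0.4557) = −0.4557·log₂0.4557 − 0.5443·log₂0.5443 = 0.9943.
C = 1 − 0.9943 = 0.0057 bits per channel use.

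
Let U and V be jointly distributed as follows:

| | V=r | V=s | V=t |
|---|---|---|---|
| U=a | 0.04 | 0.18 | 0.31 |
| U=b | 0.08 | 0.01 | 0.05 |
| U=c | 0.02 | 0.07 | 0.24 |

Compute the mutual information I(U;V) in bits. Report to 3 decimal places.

0.150 bits

Marginals: p(U) = (0.5300, 0.1400, 0.3300), p(V) = (0.1400, 0.2600, 0.6000).
I(U;V) = Σ p(x,y)·log₂[p(x,y)/(p(x)p(y))].
  (a,r): 0.04·log₂(0.5391) = -0.0357
  (a,s): 0.18·log₂(1.3062) = 0.0694
  (a,t): 0.31·log₂(0.9748) = -0.0114
  (b,r): 0.08·log₂(4.0816) = 0.1623
  (b,s): 0.01·log₂(0.2747) = -0.0186
  (b,t): 0.05·log₂(0.5952) = -0.0374
  (c,r): 0.02·log₂(0.4329) = -0.0242
  (c,s): 0.07·log₂(0.8159) = -0.0206
  (c,t): 0.24·log₂(1.2121) = 0.0666
Sum = 0.150 bits.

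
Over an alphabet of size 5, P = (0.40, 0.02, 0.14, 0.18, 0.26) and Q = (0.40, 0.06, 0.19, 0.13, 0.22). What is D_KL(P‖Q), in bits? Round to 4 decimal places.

0.0538 bits

D(P‖Q) = Σ p·log₂(p/q).
  0.40·log₂(0.40/0.40) = 0.00000
  0.02·log₂(0.02/0.06) = -0.03170
  0.14·log₂(0.14/0.19) = -0.06168
  0.18·log₂(0.18/0.13) = 0.08451
  0.26·log₂(0.26/0.22) = 0.06266
D(P‖Q) = 0.0538 bits.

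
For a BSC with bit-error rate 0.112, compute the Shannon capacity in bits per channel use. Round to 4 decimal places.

Binary symmetric channel: C = 1 − h₂(ε) where h₂ is the binary entropy function.
h₂(0.112) = −0.112·log₂0.112 − 0.888·log₂0.888 = 0.5059.
C = 1 − 0.5059 = 0.4941 bits per channel use.

0.4941 bits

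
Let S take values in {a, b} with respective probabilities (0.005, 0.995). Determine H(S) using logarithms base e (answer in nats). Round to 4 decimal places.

0.0315 nats

H(S) = −Σ p·ln p.
  −(0.005)·ln(0.005) = 0.02649
  −(0.995)·ln(0.995) = 0.00499
Sum: 0.02649 + 0.00499 = 0.0315 nats.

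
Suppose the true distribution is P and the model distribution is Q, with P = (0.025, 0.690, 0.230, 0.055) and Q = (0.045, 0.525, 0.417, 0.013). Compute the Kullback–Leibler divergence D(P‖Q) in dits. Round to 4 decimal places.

D(P‖Q) = Σ p·log₁₀(p/q).
  0.025·log₁₀(0.025/0.045) = -0.00638
  0.690·log₁₀(0.690/0.525) = 0.08190
  0.230·log₁₀(0.230/0.417) = -0.05943
  0.055·log₁₀(0.055/0.013) = 0.03445
D(P‖Q) = 0.0505 dits.

0.0505 dits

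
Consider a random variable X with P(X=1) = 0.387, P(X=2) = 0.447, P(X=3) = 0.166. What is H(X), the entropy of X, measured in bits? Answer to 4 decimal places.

1.4794 bits

H(X) = −Σ p·log₂ p.
  −(0.387)·log₂(0.387) = 0.53003
  −(0.447)·log₂(0.447) = 0.51926
  −(0.166)·log₂(0.166) = 0.43006
Sum: 0.53003 + 0.51926 + 0.43006 = 1.4794 bits.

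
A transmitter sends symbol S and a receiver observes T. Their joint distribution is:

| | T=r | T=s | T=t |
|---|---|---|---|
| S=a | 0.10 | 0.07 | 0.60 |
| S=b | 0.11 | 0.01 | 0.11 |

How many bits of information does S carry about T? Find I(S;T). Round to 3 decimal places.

0.083 bits

Marginals: p(S) = (0.7700, 0.2300), p(T) = (0.2100, 0.0800, 0.7100).
I(S;T) = H(S) + H(T) − H(S,T).
H(S) = 0.7780, H(T) = 1.1151, H(S,T) = 1.8099.
I(S;T) = 0.7780 + 1.1151 − 1.8099 = 0.083 bits.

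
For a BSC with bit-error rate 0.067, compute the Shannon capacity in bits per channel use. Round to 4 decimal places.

0.6454 bits

Binary symmetric channel: C = 1 − h₂(ε) where h₂ is the binary entropy function.
h₂(0.067) = −0.067·log₂0.067 − 0.933·log₂0.933 = 0.3546.
C = 1 − 0.3546 = 0.6454 bits per channel use.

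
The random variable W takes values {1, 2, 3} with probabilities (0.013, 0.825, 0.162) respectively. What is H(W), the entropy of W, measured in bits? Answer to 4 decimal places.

H(W) = −Σ p·log₂ p.
  −(0.013)·log₂(0.013) = 0.08145
  −(0.825)·log₂(0.825) = 0.22897
  −(0.162)·log₂(0.162) = 0.42540
Sum: 0.08145 + 0.22897 + 0.42540 = 0.7358 bits.

0.7358 bits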